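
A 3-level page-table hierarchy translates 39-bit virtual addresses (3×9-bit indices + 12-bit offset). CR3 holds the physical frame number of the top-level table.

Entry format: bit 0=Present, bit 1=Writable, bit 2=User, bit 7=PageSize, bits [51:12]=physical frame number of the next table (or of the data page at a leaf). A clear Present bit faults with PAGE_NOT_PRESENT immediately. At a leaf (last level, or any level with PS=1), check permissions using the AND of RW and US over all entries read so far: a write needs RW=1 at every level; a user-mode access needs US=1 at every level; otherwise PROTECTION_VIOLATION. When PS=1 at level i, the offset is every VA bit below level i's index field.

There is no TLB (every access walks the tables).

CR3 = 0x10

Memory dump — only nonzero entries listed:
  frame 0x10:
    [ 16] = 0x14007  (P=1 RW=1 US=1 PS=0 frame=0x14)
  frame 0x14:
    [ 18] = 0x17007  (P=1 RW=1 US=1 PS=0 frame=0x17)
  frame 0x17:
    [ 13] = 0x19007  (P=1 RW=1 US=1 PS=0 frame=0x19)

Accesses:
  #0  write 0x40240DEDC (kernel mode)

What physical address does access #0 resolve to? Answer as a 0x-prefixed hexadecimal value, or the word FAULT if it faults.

Trace:
#0 VA=0x40240DEDC (w,kernel):
  L0 @0x10[16] → 0x14007  P=1,RW=1,US=1,PS=0
  L1 @0x14[18] → 0x17007  P=1,RW=1,US=1,PS=0
  L2 @0x17[13] → 0x19007  P=1,RW=1,US=1,PS=0
  → PA=0x19EDC  (3 entries read)

Access #0 PA: 0x19EDC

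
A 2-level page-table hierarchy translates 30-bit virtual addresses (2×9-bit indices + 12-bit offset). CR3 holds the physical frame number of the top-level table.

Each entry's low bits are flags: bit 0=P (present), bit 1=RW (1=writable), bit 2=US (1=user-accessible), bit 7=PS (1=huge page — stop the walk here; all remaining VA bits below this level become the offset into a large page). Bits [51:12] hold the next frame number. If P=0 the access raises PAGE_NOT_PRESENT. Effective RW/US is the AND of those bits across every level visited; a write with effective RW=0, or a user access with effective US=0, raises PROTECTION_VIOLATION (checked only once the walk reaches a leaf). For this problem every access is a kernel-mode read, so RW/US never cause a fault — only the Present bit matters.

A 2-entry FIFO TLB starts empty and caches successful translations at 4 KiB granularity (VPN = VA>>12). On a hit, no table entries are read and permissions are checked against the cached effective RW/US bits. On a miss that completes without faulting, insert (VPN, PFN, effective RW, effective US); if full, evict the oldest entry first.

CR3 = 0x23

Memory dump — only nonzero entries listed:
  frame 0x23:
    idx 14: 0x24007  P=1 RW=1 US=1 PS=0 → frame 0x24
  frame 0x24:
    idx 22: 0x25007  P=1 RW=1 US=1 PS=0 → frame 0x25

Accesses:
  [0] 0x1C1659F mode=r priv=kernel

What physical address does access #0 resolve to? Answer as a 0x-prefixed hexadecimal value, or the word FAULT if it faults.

Trace:
#0 VA=0x1C1659F (r,kernel):
  lvl0: tbl 0x23, slot 14 ⇒ 0x24007 (P1/RW1/US1/PS0)
  lvl1: tbl 0x24, slot 22 ⇒ 0x25007 (P1/RW1/US1/PS0)
  ✓ 0x2559F  — 2 lookups

Access #0 PA: 0x2559F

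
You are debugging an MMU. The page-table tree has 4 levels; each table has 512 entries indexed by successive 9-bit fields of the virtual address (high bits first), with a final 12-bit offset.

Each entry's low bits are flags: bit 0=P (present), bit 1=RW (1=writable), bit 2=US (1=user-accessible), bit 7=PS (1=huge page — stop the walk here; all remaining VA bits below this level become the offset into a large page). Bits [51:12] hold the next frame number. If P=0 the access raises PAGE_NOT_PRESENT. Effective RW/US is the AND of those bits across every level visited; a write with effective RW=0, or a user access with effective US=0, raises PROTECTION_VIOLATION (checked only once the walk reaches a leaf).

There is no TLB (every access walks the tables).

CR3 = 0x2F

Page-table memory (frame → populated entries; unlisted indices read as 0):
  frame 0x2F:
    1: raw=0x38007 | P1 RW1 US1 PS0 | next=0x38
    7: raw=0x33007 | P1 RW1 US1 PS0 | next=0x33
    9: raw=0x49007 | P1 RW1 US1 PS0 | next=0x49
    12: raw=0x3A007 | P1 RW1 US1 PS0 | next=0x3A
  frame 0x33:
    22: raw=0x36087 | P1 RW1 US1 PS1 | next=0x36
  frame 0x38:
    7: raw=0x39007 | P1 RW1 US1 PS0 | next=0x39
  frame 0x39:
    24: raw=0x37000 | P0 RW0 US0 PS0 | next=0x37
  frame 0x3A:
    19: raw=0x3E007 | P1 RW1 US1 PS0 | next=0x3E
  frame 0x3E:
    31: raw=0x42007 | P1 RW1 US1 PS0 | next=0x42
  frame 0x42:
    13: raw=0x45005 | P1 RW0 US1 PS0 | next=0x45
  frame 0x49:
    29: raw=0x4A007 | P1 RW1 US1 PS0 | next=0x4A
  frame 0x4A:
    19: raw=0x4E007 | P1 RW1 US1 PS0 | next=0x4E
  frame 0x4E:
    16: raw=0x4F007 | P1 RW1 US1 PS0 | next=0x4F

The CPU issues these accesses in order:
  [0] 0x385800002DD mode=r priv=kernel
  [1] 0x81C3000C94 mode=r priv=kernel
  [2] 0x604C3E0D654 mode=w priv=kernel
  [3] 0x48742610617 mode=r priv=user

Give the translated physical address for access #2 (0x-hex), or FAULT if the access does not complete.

Per-access translation:
#0 VA=0x385800002DD (r,kernel):
  L0: frame=0x2F idx=7 entry=0x33007 [P=1 RW=1 US=1 PS=0]
  L1: frame=0x33 idx=22 entry=0x36087 [P=1 RW=1 US=1 PS=1]
  → PA=0x362DD (huge @L1)  (2 entries read)
#1 VA=0x81C3000C94 (r,kernel):
  L0: frame=0x2F idx=1 entry=0x38007 [P=1 RW=1 US=1 PS=0]
  L1: frame=0x38 idx=7 entry=0x39007 [P=1 RW=1 US=1 PS=0]
  L2: frame=0x39 idx=24 entry=0x37000 [P=0 RW=0 US=0 PS=0]
  → PAGE_NOT_PRESENT  (3 entries read)
#2 VA=0x604C3E0D654 (w,kernel):
  L0: frame=0x2F idx=12 entry=0x3A007 [P=1 RW=1 US=1 PS=0]
  L1: frame=0x3A idx=19 entry=0x3E007 [P=1 RW=1 US=1 PS=0]
  L2: frame=0x3E idx=31 entry=0x42007 [P=1 RW=1 US=1 PS=0]
  L3: frame=0x42 idx=13 entry=0x45005 [P=1 RW=0 US=1 PS=0]
  → PROTECTION_VIOLATION  (4 entries read)
#3 VA=0x48742610617 (r,user):
  L0: frame=0x2F idx=9 entry=0x49007 [P=1 RW=1 US=1 PS=0]
  L1: frame=0x49 idx=29 entry=0x4A007 [P=1 RW=1 US=1 PS=0]
  L2: frame=0x4A idx=19 entry=0x4E007 [P=1 RW=1 US=1 PS=0]
  L3: frame=0x4E idx=16 entry=0x4F007 [P=1 RW=1 US=1 PS=0]
  → PA=0x4F617  (4 entries read)

Access #2 PA: FAULT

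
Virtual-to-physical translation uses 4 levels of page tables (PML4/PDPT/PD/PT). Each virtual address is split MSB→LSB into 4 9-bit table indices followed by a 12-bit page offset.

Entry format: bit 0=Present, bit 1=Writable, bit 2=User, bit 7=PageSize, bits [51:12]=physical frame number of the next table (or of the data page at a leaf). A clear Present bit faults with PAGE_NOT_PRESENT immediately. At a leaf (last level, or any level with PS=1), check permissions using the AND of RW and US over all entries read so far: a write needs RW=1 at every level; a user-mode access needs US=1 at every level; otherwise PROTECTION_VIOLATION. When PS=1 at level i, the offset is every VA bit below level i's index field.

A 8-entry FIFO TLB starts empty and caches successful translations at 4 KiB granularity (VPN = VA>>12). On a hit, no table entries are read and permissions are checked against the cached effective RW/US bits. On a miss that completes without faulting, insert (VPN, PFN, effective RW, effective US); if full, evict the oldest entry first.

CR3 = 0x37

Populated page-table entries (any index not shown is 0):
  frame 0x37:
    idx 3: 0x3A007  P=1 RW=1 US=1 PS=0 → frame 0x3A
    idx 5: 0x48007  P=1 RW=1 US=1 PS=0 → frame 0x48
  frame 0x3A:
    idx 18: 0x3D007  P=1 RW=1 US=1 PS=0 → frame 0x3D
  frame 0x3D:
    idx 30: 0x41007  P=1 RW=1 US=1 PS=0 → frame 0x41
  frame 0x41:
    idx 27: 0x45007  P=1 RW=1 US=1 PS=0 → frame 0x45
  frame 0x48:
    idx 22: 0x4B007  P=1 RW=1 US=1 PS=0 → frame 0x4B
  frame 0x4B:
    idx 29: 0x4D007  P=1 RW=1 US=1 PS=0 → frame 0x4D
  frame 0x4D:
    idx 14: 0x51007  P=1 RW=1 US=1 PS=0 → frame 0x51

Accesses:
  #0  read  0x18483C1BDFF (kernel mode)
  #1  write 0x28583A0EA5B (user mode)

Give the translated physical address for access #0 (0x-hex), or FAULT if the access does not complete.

Walk each access:
#0 VA=0x18483C1BDFF (r,kernel):
  [0] read 0x37 idx=3: raw=0x3A007 flags P=1 W=1 U=1 S=0
  [1] read 0x3A idx=18: raw=0x3D007 flags P=1 W=1 U=1 S=0
  [2] read 0x3D idx=30: raw=0x41007 flags P=1 W=1 U=1 S=0
  [3] read 0x41 idx=27: raw=0x45007 flags P=1 W=1 U=1 S=0
  ✓ 0x45DFF  — 4 lookups
#1 VA=0x28583A0EA5B (w,user):
  [0] read 0x37 idx=5: raw=0x48007 flags P=1 W=1 U=1 S=0
  [1] read 0x48 idx=22: raw=0x4B007 flags P=1 W=1 U=1 S=0
  [2] read 0x4B idx=29: raw=0x4D007 flags P=1 W=1 U=1 S=0
  [3] read 0x4D idx=14: raw=0x51007 flags P=1 W=1 U=1 S=0
  ✓ 0x51A5B  — 4 lookups

Access #0 PA: 0x45DFF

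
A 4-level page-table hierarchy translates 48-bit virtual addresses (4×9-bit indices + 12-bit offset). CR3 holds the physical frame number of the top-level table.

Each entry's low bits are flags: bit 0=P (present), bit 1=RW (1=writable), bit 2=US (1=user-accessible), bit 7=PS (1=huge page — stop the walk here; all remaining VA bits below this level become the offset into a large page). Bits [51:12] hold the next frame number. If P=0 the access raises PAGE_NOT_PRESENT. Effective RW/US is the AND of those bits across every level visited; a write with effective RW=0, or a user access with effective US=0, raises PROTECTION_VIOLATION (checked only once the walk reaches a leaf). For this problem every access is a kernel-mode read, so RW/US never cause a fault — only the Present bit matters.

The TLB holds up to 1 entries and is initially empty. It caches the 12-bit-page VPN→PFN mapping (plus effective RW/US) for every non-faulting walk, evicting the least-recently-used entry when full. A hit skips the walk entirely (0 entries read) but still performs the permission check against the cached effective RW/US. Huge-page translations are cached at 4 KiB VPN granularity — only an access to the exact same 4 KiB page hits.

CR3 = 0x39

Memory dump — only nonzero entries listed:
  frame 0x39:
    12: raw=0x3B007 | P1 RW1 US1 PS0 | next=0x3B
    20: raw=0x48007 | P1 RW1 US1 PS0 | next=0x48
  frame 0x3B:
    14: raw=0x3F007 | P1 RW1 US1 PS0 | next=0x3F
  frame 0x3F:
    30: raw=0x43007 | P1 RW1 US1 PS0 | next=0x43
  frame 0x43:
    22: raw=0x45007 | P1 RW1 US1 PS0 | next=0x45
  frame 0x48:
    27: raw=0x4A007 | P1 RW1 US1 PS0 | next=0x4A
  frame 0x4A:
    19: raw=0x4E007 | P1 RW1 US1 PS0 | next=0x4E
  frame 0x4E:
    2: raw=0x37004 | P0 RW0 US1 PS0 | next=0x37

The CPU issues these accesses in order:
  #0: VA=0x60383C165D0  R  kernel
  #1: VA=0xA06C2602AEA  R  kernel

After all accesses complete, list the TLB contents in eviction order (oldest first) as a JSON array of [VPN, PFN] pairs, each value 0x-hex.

Trace:
#0 VA=0x60383C165D0 (r,kernel):
  lvl0: tbl 0x39, slot 12 ⇒ 0x3B007 (P1/RW1/US1/PS0)
  lvl1: tbl 0x3B, slot 14 ⇒ 0x3F007 (P1/RW1/US1/PS0)
  lvl2: tbl 0x3F, slot 30 ⇒ 0x43007 (P1/RW1/US1/PS0)
  lvl3: tbl 0x43, slot 22 ⇒ 0x45007 (P1/RW1/US1/PS0)
  ✓ 0x455D0  — 4 lookups
#1 VA=0xA06C2602AEA (r,kernel):
  lvl0: tbl 0x39, slot 20 ⇒ 0x48007 (P1/RW1/US1/PS0)
  lvl1: tbl 0x48, slot 27 ⇒ 0x4A007 (P1/RW1/US1/PS0)
  lvl2: tbl 0x4A, slot 19 ⇒ 0x4E007 (P1/RW1/US1/PS0)
  lvl3: tbl 0x4E, slot 2 ⇒ 0x37004 (P0/RW0/US1/PS0)
  ⇒ fault: PAGE_NOT_PRESENT  — 4 lookups

TLB: [["0x60383C16", "0x45"]]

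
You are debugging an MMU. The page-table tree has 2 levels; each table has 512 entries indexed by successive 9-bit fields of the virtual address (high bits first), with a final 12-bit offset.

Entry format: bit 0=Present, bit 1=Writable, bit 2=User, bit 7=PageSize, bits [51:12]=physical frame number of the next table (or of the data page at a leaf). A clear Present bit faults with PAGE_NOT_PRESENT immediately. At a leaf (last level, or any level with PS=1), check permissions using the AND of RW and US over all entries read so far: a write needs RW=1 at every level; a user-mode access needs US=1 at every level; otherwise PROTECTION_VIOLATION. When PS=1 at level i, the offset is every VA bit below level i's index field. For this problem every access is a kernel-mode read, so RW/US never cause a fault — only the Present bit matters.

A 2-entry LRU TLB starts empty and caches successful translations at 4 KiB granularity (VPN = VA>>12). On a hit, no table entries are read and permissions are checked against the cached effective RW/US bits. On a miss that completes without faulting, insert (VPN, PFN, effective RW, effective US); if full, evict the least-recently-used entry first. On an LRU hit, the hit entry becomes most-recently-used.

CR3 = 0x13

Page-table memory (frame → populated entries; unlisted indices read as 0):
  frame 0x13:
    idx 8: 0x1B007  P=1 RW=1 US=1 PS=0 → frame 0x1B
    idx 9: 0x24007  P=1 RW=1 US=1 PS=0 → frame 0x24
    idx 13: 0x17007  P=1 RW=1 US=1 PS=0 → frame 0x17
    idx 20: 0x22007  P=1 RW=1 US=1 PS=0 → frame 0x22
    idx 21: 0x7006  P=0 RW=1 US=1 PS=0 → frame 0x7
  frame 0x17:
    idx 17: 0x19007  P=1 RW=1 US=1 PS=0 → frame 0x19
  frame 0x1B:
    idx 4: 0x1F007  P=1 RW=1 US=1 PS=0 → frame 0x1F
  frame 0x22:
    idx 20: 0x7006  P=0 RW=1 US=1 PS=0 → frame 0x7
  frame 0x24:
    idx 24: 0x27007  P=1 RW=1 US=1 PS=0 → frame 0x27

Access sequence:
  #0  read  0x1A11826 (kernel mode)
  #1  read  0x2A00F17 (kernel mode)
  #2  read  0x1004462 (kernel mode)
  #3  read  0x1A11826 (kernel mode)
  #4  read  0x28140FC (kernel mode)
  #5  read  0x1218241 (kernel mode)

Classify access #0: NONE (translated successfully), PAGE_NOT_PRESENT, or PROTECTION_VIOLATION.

Per-access translation:
#0 VA=0x1A11826 (r,kernel):
  lvl0: tbl 0x13, slot 13 ⇒ 0x17007 (P1/RW1/US1/PS0)
  lvl1: tbl 0x17, slot 17 ⇒ 0x19007 (P1/RW1/US1/PS0)
  ⇒ phys 0x19826  [2 reads]
#1 VA=0x2A00F17 (r,kernel):
  lvl0: tbl 0x13, slot 21 ⇒ 0x7006 (P0/RW1/US1/PS0)
  ✗ PAGE_NOT_PRESENT  [1 reads]
#2 VA=0x1004462 (r,kernel):
  lvl0: tbl 0x13, slot 8 ⇒ 0x1B007 (P1/RW1/US1/PS0)
  lvl1: tbl 0x1B, slot 4 ⇒ 0x1F007 (P1/RW1/US1/PS0)
  ⇒ phys 0x1F462  [2 reads]
#3 VA=0x1A11826 (r,kernel):
  TLB hit vpn=0x1A11 → PA=0x19826
#4 VA=0x28140FC (r,kernel):
  lvl0: tbl 0x13, slot 20 ⇒ 0x22007 (P1/RW1/US1/PS0)
  lvl1: tbl 0x22, slot 20 ⇒ 0x7006 (P0/RW1/US1/PS0)
  ✗ PAGE_NOT_PRESENT  [2 reads]
#5 VA=0x1218241 (r,kernel):
  lvl0: tbl 0x13, slot 9 ⇒ 0x24007 (P1/RW1/US1/PS0)
  lvl1: tbl 0x24, slot 24 ⇒ 0x27007 (P1/RW1/US1/PS0)
  ⇒ phys 0x27241  [2 reads]

Access #0 fault: NONE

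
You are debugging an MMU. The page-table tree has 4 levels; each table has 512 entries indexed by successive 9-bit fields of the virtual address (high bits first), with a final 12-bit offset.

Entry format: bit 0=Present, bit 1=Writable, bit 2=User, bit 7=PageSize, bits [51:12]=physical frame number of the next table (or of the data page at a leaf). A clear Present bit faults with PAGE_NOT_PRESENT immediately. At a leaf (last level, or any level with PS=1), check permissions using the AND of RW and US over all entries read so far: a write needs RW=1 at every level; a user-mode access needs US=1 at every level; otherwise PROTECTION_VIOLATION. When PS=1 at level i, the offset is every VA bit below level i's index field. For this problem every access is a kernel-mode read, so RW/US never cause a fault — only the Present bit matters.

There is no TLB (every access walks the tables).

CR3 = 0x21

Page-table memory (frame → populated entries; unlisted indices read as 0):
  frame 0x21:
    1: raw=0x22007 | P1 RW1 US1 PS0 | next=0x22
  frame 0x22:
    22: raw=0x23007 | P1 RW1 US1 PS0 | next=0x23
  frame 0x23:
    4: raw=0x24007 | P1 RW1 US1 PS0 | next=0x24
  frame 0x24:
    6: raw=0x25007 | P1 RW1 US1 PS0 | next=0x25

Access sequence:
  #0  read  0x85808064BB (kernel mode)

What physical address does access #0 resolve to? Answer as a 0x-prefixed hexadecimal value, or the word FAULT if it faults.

Walk each access:
#0 VA=0x85808064BB (r,kernel):
  L0 @0x21[1] → 0x22007  P=1,RW=1,US=1,PS=0
  L1 @0x22[22] → 0x23007  P=1,RW=1,US=1,PS=0
  L2 @0x23[4] → 0x24007  P=1,RW=1,US=1,PS=0
  L3 @0x24[6] → 0x25007  P=1,RW=1,US=1,PS=0
  ⇒ phys 0x254BB  [4 reads]

Access #0 PA: 0x254BB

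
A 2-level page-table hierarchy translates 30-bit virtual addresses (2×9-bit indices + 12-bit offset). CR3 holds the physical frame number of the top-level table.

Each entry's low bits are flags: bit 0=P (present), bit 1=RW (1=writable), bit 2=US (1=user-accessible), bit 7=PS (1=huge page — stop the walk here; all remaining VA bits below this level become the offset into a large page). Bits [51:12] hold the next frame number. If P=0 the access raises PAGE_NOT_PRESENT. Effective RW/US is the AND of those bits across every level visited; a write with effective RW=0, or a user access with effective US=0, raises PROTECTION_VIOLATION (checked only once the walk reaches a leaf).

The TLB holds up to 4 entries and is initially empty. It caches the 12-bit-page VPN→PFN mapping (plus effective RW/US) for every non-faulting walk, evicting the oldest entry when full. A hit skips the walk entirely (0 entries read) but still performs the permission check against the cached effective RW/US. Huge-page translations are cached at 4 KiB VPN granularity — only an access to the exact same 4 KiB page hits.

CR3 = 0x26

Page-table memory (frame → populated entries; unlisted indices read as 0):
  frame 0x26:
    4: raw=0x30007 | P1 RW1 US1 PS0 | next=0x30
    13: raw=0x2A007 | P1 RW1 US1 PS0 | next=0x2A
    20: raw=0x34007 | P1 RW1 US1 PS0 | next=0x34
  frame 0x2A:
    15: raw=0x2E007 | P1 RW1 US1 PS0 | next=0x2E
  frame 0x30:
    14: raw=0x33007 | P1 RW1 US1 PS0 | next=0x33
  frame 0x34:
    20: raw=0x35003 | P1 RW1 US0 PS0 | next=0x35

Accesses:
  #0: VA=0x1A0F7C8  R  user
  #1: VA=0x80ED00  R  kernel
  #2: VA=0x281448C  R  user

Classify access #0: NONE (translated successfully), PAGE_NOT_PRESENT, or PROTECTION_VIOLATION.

Trace:
#0 VA=0x1A0F7C8 (r,user):
  L0: frame=0x26 idx=13 entry=0x2A007 [P=1 RW=1 US=1 PS=0]
  L1: frame=0x2A idx=15 entry=0x2E007 [P=1 RW=1 US=1 PS=0]
  ⇒ phys 0x2E7C8  [2 reads]
#1 VA=0x80ED00 (r,kernel):
  L0: frame=0x26 idx=4 entry=0x30007 [P=1 RW=1 US=1 PS=0]
  L1: frame=0x30 idx=14 entry=0x33007 [P=1 RW=1 US=1 PS=0]
  ⇒ phys 0x33D00  [2 reads]
#2 VA=0x281448C (r,user):
  L0: frame=0x26 idx=20 entry=0x34007 [P=1 RW=1 US=1 PS=0]
  L1: frame=0x34 idx=20 entry=0x35003 [P=1 RW=1 US=0 PS=0]
  ⇒ fault: PROTECTION_VIOLATION  — 2 lookups

Access #0 fault: NONE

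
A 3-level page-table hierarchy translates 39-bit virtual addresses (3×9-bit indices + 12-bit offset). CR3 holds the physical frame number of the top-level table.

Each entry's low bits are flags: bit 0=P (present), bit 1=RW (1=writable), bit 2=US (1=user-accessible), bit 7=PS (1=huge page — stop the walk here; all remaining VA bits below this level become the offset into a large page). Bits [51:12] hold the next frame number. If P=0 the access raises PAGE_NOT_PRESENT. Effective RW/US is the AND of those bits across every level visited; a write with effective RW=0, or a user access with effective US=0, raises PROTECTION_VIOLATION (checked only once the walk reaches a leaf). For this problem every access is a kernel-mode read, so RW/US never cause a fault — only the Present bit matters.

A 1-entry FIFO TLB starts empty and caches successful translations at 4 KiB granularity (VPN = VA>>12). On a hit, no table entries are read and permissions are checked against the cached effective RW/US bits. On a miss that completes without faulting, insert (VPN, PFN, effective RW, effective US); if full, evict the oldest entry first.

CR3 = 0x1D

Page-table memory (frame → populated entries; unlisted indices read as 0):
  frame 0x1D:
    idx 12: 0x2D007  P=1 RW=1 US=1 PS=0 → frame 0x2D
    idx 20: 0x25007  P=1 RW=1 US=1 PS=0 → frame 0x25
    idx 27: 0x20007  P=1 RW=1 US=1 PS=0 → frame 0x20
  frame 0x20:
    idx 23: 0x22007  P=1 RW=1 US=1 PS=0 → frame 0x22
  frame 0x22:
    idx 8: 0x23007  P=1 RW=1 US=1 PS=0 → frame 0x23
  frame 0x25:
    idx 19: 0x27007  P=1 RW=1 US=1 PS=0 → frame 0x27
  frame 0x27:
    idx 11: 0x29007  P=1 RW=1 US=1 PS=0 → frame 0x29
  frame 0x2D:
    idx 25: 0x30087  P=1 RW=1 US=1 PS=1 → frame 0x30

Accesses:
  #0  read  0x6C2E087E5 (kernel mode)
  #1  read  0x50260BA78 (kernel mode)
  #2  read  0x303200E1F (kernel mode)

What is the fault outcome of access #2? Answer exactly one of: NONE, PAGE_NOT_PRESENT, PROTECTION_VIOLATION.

Trace:
#0 VA=0x6C2E087E5 (r,kernel):
  L0 @0x1D[27] → 0x20007  P=1,RW=1,US=1,PS=0
  L1 @0x20[23] → 0x22007  P=1,RW=1,US=1,PS=0
  L2 @0x22[8] → 0x23007  P=1,RW=1,US=1,PS=0
  → PA=0x237E5  (3 entries read)
#1 VA=0x50260BA78 (r,kernel):
  L0 @0x1D[20] → 0x25007  P=1,RW=1,US=1,PS=0
  L1 @0x25[19] → 0x27007  P=1,RW=1,US=1,PS=0
  L2 @0x27[11] → 0x29007  P=1,RW=1,US=1,PS=0
  → PA=0x29A78  (3 entries read)
#2 VA=0x303200E1F (r,kernel):
  L0 @0x1D[12] → 0x2D007  P=1,RW=1,US=1,PS=0
  L1 @0x2D[25] → 0x30087  P=1,RW=1,US=1,PS=1
  → PA=0x30E1F (huge @L1)  (2 entries read)

Access #2 fault: NONE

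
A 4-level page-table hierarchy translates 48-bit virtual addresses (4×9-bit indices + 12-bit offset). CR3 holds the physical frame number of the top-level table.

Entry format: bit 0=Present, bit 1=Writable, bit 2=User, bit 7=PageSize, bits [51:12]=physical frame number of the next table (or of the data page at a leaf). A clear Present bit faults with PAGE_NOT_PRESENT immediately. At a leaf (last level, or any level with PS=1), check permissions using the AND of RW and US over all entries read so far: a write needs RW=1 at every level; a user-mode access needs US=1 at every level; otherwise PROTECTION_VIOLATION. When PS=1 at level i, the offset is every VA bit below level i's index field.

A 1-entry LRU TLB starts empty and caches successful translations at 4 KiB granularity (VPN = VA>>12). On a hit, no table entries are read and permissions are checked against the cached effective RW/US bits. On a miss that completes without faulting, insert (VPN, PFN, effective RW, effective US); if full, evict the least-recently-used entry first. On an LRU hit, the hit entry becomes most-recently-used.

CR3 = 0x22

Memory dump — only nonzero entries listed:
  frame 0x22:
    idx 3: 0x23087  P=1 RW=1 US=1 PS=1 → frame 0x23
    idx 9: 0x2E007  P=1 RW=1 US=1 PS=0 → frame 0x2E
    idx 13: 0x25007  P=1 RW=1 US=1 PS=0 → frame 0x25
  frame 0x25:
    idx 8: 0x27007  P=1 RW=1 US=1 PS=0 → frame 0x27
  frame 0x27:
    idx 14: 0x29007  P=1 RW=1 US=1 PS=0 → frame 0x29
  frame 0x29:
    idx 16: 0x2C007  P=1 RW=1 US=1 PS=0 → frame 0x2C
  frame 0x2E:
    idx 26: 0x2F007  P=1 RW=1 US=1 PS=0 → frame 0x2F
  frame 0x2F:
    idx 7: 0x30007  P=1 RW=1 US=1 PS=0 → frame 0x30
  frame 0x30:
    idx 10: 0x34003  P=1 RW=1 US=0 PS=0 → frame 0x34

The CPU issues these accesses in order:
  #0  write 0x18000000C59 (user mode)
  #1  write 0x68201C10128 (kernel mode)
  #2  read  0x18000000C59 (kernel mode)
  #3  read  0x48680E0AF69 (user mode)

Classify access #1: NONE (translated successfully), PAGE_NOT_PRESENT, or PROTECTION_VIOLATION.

Walk each access:
#0 VA=0x18000000C59 (w,user):
  [0] read 0x22 idx=3: raw=0x23087 flags P=1 W=1 U=1 S=1
  ⇒ phys 0x23C59 (huge @L0)  [1 reads]
#1 VA=0x68201C10128 (w,kernel):
  [0] read 0x22 idx=13: raw=0x25007 flags P=1 W=1 U=1 S=0
  [1] read 0x25 idx=8: raw=0x27007 flags P=1 W=1 U=1 S=0
  [2] read 0x27 idx=14: raw=0x29007 flags P=1 W=1 U=1 S=0
  [3] read 0x29 idx=16: raw=0x2C007 flags P=1 W=1 U=1 S=0
  ⇒ phys 0x2C128  [4 reads]
#2 VA=0x18000000C59 (r,kernel):
  [0] read 0x22 idx=3: raw=0x23087 flags P=1 W=1 U=1 S=1
  ⇒ phys 0x23C59 (huge @L0)  [1 reads]
#3 VA=0x48680E0AF69 (r,user):
  [0] read 0x22 idx=9: raw=0x2E007 flags P=1 W=1 U=1 S=0
  [1] read 0x2E idx=26: raw=0x2F007 flags P=1 W=1 U=1 S=0
  [2] read 0x2F idx=7: raw=0x30007 flags P=1 W=1 U=1 S=0
  [3] read 0x30 idx=10: raw=0x34003 flags P=1 W=1 U=0 S=0
  ⇒ fault: PROTECTION_VIOLATION  — 4 lookups

Access #1 fault: NONE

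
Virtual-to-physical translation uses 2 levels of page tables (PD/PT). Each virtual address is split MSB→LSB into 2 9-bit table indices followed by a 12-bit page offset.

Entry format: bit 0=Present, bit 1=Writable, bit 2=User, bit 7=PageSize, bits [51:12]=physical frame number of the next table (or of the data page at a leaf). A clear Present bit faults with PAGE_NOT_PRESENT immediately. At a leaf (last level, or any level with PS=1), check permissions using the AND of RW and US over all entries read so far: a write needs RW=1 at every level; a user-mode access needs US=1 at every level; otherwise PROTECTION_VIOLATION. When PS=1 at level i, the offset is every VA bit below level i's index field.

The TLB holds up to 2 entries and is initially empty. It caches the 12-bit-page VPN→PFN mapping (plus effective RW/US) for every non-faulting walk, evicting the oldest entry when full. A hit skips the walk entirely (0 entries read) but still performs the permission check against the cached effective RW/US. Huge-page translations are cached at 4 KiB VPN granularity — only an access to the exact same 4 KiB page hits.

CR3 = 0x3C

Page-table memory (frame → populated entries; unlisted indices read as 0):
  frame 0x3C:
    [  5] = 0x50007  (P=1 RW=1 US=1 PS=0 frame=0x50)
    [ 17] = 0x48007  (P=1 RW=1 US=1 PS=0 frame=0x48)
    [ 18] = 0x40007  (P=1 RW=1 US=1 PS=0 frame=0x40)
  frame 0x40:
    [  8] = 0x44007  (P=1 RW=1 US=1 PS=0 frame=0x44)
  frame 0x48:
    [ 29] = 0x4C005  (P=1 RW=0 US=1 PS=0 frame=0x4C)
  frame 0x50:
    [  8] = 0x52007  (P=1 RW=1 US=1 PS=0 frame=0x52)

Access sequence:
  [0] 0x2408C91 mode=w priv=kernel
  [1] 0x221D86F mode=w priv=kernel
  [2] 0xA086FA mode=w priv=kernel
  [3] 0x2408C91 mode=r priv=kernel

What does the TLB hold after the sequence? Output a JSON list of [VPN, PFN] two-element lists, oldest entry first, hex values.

Walk each access:
#0 VA=0x2408C91 (w,kernel):
  L0 @0x3C[18] → 0x40007  P=1,RW=1,US=1,PS=0
  L1 @0x40[8] → 0x44007  P=1,RW=1,US=1,PS=0
  → PA=0x44C91  (2 entries read)
#1 VA=0x221D86F (w,kernel):
  L0 @0x3C[17] → 0x48007  P=1,RW=1,US=1,PS=0
  L1 @0x48[29] → 0x4C005  P=1,RW=0,US=1,PS=0
  → PROTECTION_VIOLATION  (2 entries read)
#2 VA=0xA086FA (w,kernel):
  L0 @0x3C[5] → 0x50007  P=1,RW=1,US=1,PS=0
  L1 @0x50[8] → 0x52007  P=1,RW=1,US=1,PS=0
  → PA=0x526FA  (2 entries read)
#3 VA=0x2408C91 (r,kernel):
  TLB hit vpn=0x2408 → PA=0x44C91

TLB: [["0x2408", "0x44"], ["0xA08", "0x52"]]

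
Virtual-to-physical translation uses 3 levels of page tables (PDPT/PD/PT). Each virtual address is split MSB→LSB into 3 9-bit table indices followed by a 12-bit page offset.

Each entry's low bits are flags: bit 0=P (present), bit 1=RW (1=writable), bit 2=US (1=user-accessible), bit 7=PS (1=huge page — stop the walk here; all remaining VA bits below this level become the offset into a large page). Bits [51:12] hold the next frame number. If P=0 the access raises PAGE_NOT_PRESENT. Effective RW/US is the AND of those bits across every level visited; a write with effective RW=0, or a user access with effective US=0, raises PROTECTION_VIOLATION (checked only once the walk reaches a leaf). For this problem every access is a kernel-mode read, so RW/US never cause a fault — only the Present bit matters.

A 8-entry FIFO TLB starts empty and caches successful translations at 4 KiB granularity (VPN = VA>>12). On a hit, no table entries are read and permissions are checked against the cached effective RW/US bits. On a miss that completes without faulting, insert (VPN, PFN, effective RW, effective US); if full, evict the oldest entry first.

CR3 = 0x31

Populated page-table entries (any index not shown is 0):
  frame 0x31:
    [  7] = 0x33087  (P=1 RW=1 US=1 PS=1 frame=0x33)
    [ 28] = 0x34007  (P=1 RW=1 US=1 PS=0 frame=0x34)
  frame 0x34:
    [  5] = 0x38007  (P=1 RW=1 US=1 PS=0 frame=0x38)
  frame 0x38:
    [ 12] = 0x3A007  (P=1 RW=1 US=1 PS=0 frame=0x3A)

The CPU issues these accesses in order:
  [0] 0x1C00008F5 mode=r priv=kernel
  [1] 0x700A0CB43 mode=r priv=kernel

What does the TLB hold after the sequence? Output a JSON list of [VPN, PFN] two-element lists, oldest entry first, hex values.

Walk each access:
#0 VA=0x1C00008F5 (r,kernel):
  [0] read 0x31 idx=7: raw=0x33087 flags P=1 W=1 U=1 S=1
  → PA=0x338F5 (huge @L0)  (1 entries read)
#1 VA=0x700A0CB43 (r,kernel):
  [0] read 0x31 idx=28: raw=0x34007 flags P=1 W=1 U=1 S=0
  [1] read 0x34 idx=5: raw=0x38007 flags P=1 W=1 U=1 S=0
  [2] read 0x38 idx=12: raw=0x3A007 flags P=1 W=1 U=1 S=0
  → PA=0x3AB43  (3 entries read)

TLB: [["0x1C0000", "0x33"], ["0x700A0C", "0x3A"]]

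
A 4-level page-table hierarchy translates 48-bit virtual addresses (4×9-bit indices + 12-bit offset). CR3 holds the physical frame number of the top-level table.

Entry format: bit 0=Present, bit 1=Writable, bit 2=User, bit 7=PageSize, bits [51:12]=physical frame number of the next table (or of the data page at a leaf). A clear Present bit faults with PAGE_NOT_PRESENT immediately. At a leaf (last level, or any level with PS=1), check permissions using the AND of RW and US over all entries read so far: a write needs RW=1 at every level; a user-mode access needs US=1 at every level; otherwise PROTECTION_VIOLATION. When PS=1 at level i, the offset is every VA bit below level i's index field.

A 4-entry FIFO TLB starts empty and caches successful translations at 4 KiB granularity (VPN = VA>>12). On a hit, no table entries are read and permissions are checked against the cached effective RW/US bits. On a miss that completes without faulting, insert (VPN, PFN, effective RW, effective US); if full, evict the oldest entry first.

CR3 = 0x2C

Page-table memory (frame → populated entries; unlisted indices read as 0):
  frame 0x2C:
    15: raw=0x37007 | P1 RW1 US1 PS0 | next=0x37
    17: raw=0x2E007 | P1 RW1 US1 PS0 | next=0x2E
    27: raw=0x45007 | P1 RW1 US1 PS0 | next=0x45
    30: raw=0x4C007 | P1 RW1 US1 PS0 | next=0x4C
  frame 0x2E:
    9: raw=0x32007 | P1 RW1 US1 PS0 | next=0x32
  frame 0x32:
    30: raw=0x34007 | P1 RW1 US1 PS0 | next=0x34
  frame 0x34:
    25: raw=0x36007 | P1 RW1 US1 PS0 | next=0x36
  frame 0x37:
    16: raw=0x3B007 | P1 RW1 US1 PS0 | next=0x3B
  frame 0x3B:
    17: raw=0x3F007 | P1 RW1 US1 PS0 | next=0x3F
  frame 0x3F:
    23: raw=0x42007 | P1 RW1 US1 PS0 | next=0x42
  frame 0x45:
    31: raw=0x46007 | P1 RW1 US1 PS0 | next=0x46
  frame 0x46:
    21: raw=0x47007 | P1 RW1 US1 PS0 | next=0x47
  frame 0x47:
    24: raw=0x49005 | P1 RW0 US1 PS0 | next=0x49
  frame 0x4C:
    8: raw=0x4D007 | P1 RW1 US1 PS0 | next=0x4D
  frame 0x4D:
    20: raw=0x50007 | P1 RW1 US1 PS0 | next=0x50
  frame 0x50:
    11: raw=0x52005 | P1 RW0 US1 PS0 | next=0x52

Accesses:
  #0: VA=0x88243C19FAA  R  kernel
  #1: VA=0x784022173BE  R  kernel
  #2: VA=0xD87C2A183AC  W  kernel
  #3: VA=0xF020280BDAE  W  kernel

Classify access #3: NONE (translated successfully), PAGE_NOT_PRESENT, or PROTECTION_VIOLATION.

Walk each access:
#0 VA=0x88243C19FAA (r,kernel):
  L0: frame=0x2C idx=17 entry=0x2E007 [P=1 RW=1 US=1 PS=0]
  L1: frame=0x2E idx=9 entry=0x32007 [P=1 RW=1 US=1 PS=0]
  L2: frame=0x32 idx=30 entry=0x34007 [P=1 RW=1 US=1 PS=0]
  L3: frame=0x34 idx=25 entry=0x36007 [P=1 RW=1 US=1 PS=0]
  → PA=0x36FAA  (4 entries read)
#1 VA=0x784022173BE (r,kernel):
  L0: frame=0x2C idx=15 entry=0x37007 [P=1 RW=1 US=1 PS=0]
  L1: frame=0x37 idx=16 entry=0x3B007 [P=1 RW=1 US=1 PS=0]
  L2: frame=0x3B idx=17 entry=0x3F007 [P=1 RW=1 US=1 PS=0]
  L3: frame=0x3F idx=23 entry=0x42007 [P=1 RW=1 US=1 PS=0]
  → PA=0x423BE  (4 entries read)
#2 VA=0xD87C2A183AC (w,kernel):
  L0: frame=0x2C idx=27 entry=0x45007 [P=1 RW=1 US=1 PS=0]
  L1: frame=0x45 idx=31 entry=0x46007 [P=1 RW=1 US=1 PS=0]
  L2: frame=0x46 idx=21 entry=0x47007 [P=1 RW=1 US=1 PS=0]
  L3: frame=0x47 idx=24 entry=0x49005 [P=1 RW=0 US=1 PS=0]
  ⇒ fault: PROTECTION_VIOLATION  — 4 lookups
#3 VA=0xF020280BDAE (w,kernel):
  L0: frame=0x2C idx=30 entry=0x4C007 [P=1 RW=1 US=1 PS=0]
  L1: frame=0x4C idx=8 entry=0x4D007 [P=1 RW=1 US=1 PS=0]
  L2: frame=0x4D idx=20 entry=0x50007 [P=1 RW=1 US=1 PS=0]
  L3: frame=0x50 idx=11 entry=0x52005 [P=1 RW=0 US=1 PS=0]
  ⇒ fault: PROTECTION_VIOLATION  — 4 lookups

Access #3 fault: PROTECTION_VIOLATION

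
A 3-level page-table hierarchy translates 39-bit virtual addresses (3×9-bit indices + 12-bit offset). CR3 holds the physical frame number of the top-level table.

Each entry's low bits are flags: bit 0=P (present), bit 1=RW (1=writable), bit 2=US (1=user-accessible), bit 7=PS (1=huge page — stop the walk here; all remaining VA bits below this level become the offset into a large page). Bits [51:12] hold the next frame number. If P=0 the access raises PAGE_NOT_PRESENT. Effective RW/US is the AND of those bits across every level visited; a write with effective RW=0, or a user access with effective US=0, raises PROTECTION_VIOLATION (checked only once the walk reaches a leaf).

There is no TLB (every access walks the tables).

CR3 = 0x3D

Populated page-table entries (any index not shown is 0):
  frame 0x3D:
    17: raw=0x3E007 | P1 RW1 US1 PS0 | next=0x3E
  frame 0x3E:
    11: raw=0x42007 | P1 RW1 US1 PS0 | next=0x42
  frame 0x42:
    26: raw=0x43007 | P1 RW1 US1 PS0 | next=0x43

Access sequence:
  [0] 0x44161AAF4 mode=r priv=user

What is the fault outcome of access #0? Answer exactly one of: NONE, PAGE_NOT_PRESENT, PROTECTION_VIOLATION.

Trace:
#0 VA=0x44161AAF4 (r,user):
  L0: frame=0x3D idx=17 entry=0x3E007 [P=1 RW=1 US=1 PS=0]
  L1: frame=0x3E idx=11 entry=0x42007 [P=1 RW=1 US=1 PS=0]
  L2: frame=0x42 idx=26 entry=0x43007 [P=1 RW=1 US=1 PS=0]
  ⇒ phys 0x43AF4  [3 reads]

Access #0 fault: NONE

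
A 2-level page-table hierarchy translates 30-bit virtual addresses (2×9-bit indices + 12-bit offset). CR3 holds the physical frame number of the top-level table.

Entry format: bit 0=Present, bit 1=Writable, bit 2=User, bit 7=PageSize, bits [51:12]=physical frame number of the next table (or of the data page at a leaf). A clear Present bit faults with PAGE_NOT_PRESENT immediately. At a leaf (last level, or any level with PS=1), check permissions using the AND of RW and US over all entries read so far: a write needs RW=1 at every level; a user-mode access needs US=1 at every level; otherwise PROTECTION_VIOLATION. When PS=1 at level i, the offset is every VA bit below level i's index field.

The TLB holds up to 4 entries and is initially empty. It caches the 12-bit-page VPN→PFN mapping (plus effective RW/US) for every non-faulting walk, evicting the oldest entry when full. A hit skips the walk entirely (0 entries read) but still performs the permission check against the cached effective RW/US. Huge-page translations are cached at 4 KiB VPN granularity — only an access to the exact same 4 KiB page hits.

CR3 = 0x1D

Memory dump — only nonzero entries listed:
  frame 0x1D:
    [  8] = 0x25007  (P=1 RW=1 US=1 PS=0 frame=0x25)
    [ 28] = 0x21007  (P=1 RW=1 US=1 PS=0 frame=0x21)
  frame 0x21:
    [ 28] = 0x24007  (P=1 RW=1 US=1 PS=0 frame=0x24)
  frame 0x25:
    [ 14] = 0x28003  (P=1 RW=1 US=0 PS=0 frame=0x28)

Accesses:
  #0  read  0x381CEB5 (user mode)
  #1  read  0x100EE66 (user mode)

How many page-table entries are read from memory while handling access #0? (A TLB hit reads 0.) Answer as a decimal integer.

Walk each access:
#0 VA=0x381CEB5 (r,user):
  lvl0: tbl 0x1D, slot 28 ⇒ 0x21007 (P1/RW1/US1/PS0)
  lvl1: tbl 0x21, slot 28 ⇒ 0x24007 (P1/RW1/US1/PS0)
  → PA=0x24EB5  (2 entries read)
#1 VA=0x100EE66 (r,user):
  lvl0: tbl 0x1D, slot 8 ⇒ 0x25007 (P1/RW1/US1/PS0)
  lvl1: tbl 0x25, slot 14 ⇒ 0x28003 (P1/RW1/US0/PS0)
  ✗ PROTECTION_VIOLATION  [2 reads]

Entries read for #0: 2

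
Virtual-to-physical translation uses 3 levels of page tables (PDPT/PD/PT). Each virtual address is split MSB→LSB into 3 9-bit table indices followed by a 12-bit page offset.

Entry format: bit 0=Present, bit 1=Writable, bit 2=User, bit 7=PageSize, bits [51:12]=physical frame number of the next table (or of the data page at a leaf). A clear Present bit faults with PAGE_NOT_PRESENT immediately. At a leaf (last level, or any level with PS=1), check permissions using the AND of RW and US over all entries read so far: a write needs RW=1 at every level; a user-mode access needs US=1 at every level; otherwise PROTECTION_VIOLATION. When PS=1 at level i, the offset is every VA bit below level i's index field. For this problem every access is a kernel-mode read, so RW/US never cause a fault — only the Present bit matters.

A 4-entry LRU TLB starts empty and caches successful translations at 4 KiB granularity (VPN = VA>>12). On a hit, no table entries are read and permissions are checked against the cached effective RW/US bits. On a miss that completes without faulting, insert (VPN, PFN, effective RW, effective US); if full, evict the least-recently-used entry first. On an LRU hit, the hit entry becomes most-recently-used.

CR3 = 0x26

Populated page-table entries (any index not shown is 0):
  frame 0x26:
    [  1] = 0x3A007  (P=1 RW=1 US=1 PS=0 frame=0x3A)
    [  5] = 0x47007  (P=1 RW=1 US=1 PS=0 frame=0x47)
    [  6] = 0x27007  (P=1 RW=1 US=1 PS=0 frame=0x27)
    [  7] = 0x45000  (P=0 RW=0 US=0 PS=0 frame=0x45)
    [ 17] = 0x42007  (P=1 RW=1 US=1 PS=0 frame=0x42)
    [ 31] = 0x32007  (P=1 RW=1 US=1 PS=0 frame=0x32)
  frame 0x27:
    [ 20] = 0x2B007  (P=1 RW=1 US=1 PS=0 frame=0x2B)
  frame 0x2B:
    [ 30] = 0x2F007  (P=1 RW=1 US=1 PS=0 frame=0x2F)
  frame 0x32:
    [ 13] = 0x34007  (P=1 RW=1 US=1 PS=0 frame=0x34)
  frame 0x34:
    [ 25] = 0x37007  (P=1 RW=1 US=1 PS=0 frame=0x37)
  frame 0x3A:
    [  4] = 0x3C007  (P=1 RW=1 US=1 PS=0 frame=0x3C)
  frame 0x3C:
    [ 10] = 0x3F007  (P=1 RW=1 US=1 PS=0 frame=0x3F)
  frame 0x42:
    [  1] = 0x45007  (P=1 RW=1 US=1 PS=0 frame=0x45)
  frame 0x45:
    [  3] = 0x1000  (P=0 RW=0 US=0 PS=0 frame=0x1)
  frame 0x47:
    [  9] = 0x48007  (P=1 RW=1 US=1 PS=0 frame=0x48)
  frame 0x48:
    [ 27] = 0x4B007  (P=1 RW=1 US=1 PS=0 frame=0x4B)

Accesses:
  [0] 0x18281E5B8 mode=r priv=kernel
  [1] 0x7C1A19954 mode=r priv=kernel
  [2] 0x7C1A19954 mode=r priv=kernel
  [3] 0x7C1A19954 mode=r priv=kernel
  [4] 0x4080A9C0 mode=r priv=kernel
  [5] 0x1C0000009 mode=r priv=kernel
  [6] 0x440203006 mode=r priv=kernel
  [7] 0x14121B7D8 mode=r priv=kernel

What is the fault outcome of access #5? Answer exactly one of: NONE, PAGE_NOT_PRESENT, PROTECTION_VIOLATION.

Per-access translation:
#0 VA=0x18281E5B8 (r,kernel):
  [0] read 0x26 idx=6: raw=0x27007 flags P=1 W=1 U=1 S=0
  [1] read 0x27 idx=20: raw=0x2B007 flags P=1 W=1 U=1 S=0
  [2] read 0x2B idx=30: raw=0x2F007 flags P=1 W=1 U=1 S=0
  ✓ 0x2F5B8  — 3 lookups
#1 VA=0x7C1A19954 (r,kernel):
  [0] read 0x26 idx=31: raw=0x32007 flags P=1 W=1 U=1 S=0
  [1] read 0x32 idx=13: raw=0x34007 flags P=1 W=1 U=1 S=0
  [2] read 0x34 idx=25: raw=0x37007 flags P=1 W=1 U=1 S=0
  ✓ 0x37954  — 3 lookups
#2 VA=0x7C1A19954 (r,kernel):
  TLB hit vpn=0x7C1A19 → PA=0x37954
#3 VA=0x7C1A19954 (r,kernel):
  TLB hit vpn=0x7C1A19 → PA=0x37954
#4 VA=0x4080A9C0 (r,kernel):
  [0] read 0x26 idx=1: raw=0x3A007 flags P=1 W=1 U=1 S=0
  [1] read 0x3A idx=4: raw=0x3C007 flags P=1 W=1 U=1 S=0
  [2] read 0x3C idx=10: raw=0x3F007 flags P=1 W=1 U=1 S=0
  ✓ 0x3F9C0  — 3 lookups
#5 VA=0x1C0000009 (r,kernel):
  [0] read 0x26 idx=7: raw=0x45000 flags P=0 W=0 U=0 S=0
  ✗ PAGE_NOT_PRESENT  [1 reads]
#6 VA=0x440203006 (r,kernel):
  [0] read 0x26 idx=17: raw=0x42007 flags P=1 W=1 U=1 S=0
  [1] read 0x42 idx=1: raw=0x45007 flags P=1 W=1 U=1 S=0
  [2] read 0x45 idx=3: raw=0x1000 flags P=0 W=0 U=0 S=0
  ✗ PAGE_NOT_PRESENT  [3 reads]
#7 VA=0x14121B7D8 (r,kernel):
  [0] read 0x26 idx=5: raw=0x47007 flags P=1 W=1 U=1 S=0
  [1] read 0x47 idx=9: raw=0x48007 flags P=1 W=1 U=1 S=0
  [2] read 0x48 idx=27: raw=0x4B007 flags P=1 W=1 U=1 S=0
  ✓ 0x4B7D8  — 3 lookups

Access #5 fault: PAGE_NOT_PRESENT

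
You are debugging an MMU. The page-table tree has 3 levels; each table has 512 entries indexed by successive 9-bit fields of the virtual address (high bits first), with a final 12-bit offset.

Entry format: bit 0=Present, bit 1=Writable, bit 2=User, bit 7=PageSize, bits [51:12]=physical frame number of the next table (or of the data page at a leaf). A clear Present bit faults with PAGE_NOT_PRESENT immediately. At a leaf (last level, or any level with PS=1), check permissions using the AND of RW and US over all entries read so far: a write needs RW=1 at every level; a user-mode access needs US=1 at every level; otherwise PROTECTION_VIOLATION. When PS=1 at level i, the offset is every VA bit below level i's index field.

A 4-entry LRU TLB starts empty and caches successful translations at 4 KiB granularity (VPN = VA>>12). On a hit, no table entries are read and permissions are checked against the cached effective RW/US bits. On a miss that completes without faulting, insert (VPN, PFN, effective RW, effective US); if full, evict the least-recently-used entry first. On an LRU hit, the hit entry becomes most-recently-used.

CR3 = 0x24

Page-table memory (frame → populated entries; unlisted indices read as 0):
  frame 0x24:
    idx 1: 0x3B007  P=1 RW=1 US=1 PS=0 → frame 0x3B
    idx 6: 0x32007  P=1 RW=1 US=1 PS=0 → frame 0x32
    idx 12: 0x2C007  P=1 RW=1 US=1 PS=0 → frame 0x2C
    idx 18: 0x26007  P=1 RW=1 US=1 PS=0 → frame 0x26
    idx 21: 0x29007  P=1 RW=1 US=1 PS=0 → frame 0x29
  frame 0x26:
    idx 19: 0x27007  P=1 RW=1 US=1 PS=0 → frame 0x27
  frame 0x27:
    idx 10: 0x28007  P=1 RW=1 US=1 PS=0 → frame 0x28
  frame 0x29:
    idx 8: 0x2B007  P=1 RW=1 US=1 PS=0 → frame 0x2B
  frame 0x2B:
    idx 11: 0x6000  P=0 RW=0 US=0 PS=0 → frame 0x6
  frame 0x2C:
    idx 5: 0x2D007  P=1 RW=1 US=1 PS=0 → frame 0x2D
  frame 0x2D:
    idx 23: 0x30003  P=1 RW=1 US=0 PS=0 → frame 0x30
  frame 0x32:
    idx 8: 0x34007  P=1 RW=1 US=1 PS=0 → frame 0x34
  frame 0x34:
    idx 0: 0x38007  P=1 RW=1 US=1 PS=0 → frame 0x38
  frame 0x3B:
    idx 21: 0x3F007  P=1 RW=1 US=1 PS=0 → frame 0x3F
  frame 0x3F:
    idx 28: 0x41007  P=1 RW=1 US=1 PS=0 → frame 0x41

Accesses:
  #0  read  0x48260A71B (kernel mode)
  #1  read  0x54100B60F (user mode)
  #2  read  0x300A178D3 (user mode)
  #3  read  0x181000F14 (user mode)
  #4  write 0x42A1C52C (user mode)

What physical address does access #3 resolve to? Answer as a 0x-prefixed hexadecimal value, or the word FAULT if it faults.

Trace:
#0 VA=0x48260A71B (r,kernel):
  [0] read 0x24 idx=18: raw=0x26007 flags P=1 W=1 U=1 S=0
  [1] read 0x26 idx=19: raw=0x27007 flags P=1 W=1 U=1 S=0
  [2] read 0x27 idx=10: raw=0x28007 flags P=1 W=1 U=1 S=0
  ✓ 0x2871B  — 3 lookups
#1 VA=0x54100B60F (r,user):
  [0] read 0x24 idx=21: raw=0x29007 flags P=1 W=1 U=1 S=0
  [1] read 0x29 idx=8: raw=0x2B007 flags P=1 W=1 U=1 S=0
  [2] read 0x2B idx=11: raw=0x6000 flags P=0 W=0 U=0 S=0
  ✗ PAGE_NOT_PRESENT  [3 reads]
#2 VA=0x300A178D3 (r,user):
  [0] read 0x24 idx=12: raw=0x2C007 flags P=1 W=1 U=1 S=0
  [1] read 0x2C idx=5: raw=0x2D007 flags P=1 W=1 U=1 S=0
  [2] read 0x2D idx=23: raw=0x30003 flags P=1 W=1 U=0 S=0
  ✗ PROTECTION_VIOLATION  [3 reads]
#3 VA=0x181000F14 (r,user):
  [0] read 0x24 idx=6: raw=0x32007 flags P=1 W=1 U=1 S=0
  [1] read 0x32 idx=8: raw=0x34007 flags P=1 W=1 U=1 S=0
  [2] read 0x34 idx=0: raw=0x38007 flags P=1 W=1 U=1 S=0
  ✓ 0x38F14  — 3 lookups
#4 VA=0x42A1C52C (w,user):
  [0] read 0x24 idx=1: raw=0x3B007 flags P=1 W=1 U=1 S=0
  [1] read 0x3B idx=21: raw=0x3F007 flags P=1 W=1 U=1 S=0
  [2] read 0x3F idx=28: raw=0x41007 flags P=1 W=1 U=1 S=0
  ✓ 0x4152C  — 3 lookups

Access #3 PA: 0x38F14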